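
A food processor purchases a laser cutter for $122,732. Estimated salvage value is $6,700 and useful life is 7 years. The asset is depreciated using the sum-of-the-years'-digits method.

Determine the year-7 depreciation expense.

Depreciable base = $122,732 − $6,700 = $116,032.
Sum of the years' digits = 7+6+5+4+3+2+1 = 28.
Year 1: $116,032 × 7/28 = $29,008. Book value $93,724.
Year 2: $116,032 × 6/28 = $24,864. Book value $68,860.
Year 3: $116,032 × 5/28 = $20,720. Book value $48,140.
Year 4: $116,032 × 4/28 = $16,576. Book value $31,564.
Year 5: $116,032 × 3/28 = $12,432. Book value $19,132.
Year 6: $116,032 × 2/28 = $8,288. Book value $10,844.
Year 7: $116,032 × 1/28 = $4,144. Book value $6,700.

$4,144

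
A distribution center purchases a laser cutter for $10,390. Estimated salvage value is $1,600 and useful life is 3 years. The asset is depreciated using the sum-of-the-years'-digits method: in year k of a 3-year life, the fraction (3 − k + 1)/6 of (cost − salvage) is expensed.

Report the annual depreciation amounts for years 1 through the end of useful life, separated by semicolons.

$4,395; $2,930; $1,465

Depreciable base = $10,390 − $1,600 = $8,790.
Sum of the years' digits = 3+2+1 = 6.
Year 1: $8,790 × 3/6 = $4,395. Book value $5,995.
Year 2: $8,790 × 2/6 = $2,930. Book value $3,065.
Year 3: $8,790 × 1/6 = $1,465. Book value $1,600.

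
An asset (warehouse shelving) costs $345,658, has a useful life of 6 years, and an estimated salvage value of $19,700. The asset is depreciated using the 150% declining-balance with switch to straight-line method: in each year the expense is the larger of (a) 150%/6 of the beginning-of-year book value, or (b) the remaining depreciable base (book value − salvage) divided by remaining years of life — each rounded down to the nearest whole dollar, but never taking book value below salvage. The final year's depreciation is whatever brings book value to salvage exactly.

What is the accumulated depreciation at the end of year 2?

$151,225

Depreciable base = $345,658 − $19,700 = $325,958.
Year 1: DB = ⌊$345,658 × 150%/6⌋ = $86,414; SL = ⌊$325,958/6⌋ = $54,326 → take DB $86,414. Book value $259,244.
Year 2: DB = ⌊$259,244 × 150%/6⌋ = $64,811; SL = ⌊$239,544/5⌋ = $47,908 → take DB $64,811. Book value $194,433.
Accumulated through year 2 = $345,658 − $194,433 = $151,225.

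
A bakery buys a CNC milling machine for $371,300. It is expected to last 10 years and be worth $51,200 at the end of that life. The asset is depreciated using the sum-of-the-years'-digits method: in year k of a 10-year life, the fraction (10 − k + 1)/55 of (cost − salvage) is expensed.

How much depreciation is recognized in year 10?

Depreciable base = $371,300 − $51,200 = $320,100.
Sum of the years' digits = 10+9+8+7+6+5+4+3+2+1 = 55.
Year 1: $320,100 × 10/55 = $58,200. Book value $313,100.
Year 2: $320,100 × 9/55 = $52,380. Book value $260,720.
Year 3: $320,100 × 8/55 = $46,560. Book value $214,160.
Year 4: $320,100 × 7/55 = $40,740. Book value $173,420.
Year 5: $320,100 × 6/55 = $34,920. Book value $138,500.
Year 6: $320,100 × 5/55 = $29,100. Book value $109,400.
Year 7: $320,100 × 4/55 = $23,280. Book value $86,120.
Year 8: $320,100 × 3/55 = $17,460. Book value $68,660.
Year 9: $320,100 × 2/55 = $11,640. Book value $57,020.
Year 10: $320,100 × 1/55 = $5,820. Book value $51,200.

$5,820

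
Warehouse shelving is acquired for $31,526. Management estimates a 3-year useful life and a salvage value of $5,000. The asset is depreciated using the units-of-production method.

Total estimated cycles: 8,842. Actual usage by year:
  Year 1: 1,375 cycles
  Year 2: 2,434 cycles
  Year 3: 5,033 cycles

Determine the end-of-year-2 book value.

$20,099

Depreciable base = $31,526 − $5,000 = $26,526.
Rate = $26,526 / 8,842 cycles = $3 per cycle.
Year 1: 1,375 × $3 = $4,125. Book value $27,401.
Year 2: 2,434 × $3 = $7,302. Book value $20,099.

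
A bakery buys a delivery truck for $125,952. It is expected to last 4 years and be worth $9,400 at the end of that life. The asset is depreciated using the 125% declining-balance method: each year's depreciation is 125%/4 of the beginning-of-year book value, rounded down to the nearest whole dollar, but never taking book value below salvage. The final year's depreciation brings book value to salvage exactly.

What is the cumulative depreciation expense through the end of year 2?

$66,420

Depreciable base = $125,952 − $9,400 = $116,552.
Year 1: ⌊$125,952 × 125%/4⌋ = $39,360. Book value $86,592.
Year 2: ⌊$86,592 × 125%/4⌋ = $27,060. Book value $59,532.
Accumulated through year 2 = $125,952 − $59,532 = $66,420.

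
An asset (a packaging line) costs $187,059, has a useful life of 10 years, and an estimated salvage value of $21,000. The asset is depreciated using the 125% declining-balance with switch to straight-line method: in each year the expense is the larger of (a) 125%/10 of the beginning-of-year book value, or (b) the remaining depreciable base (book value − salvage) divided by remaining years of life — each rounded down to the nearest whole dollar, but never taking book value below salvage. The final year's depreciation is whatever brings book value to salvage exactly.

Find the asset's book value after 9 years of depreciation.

Depreciable base = $187,059 − $21,000 = $166,059.
Year 1: DB = ⌊$187,059 × 125%/10⌋ = $23,382; SL = ⌊$166,059/10⌋ = $16,605 → take DB $23,382. Book value $163,677.
Year 2: DB = ⌊$163,677 × 125%/10⌋ = $20,459; SL = ⌊$142,677/9⌋ = $15,853 → take DB $20,459. Book value $143,218.
Year 3: DB = ⌊$143,218 × 125%/10⌋ = $17,902; SL = ⌊$122,218/8⌋ = $15,277 → take DB $17,902. Book value $125,316.
Year 4: DB = ⌊$125,316 × 125%/10⌋ = $15,664; SL = ⌊$104,316/7⌋ = $14,902 → take DB $15,664. Book value $109,652.
Year 5: DB = ⌊$109,652 × 125%/10⌋ = $13,706; SL = ⌊$88,652/6⌋ = $14,775 → take SL $14,775. Book value $94,877.
Year 6: DB = ⌊$94,877 × 125%/10⌋ = $11,859; SL = ⌊$73,877/5⌋ = $14,775 → take SL $14,775. Book value $80,102.
Year 7: DB = ⌊$80,102 × 125%/10⌋ = $10,012; SL = ⌊$59,102/4⌋ = $14,775 → take SL $14,775. Book value $65,327.
Year 8: DB = ⌊$65,327 × 125%/10⌋ = $8,165; SL = ⌊$44,327/3⌋ = $14,775 → take SL $14,775. Book value $50,552.
Year 9: DB = ⌊$50,552 × 125%/10⌋ = $6,319; SL = ⌊$29,552/2⌋ = $14,776 → take SL $14,776. Book value $35,776.

$35,776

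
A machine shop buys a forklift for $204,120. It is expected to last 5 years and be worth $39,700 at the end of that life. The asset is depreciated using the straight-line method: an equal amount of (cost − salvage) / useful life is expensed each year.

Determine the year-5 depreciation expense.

$32,884

Depreciable base = $204,120 − $39,700 = $164,420.
Annual expense = $164,420 / 5 = $32,884.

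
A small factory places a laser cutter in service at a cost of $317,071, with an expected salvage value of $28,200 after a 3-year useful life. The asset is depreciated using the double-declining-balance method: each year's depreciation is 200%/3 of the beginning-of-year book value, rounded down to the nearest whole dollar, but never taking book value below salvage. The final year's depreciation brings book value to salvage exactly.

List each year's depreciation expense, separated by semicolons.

$211,380; $70,460; $7,031

Depreciable base = $317,071 − $28,200 = $288,871.
Year 1: ⌊$317,071 × 200%/3⌋ = $211,380. Book value $105,691.
Year 2: ⌊$105,691 × 200%/3⌋ = $70,460. Book value $35,231.
Year 3 (final): $35,231 − $28,200 = $7,031. Book value $28,200.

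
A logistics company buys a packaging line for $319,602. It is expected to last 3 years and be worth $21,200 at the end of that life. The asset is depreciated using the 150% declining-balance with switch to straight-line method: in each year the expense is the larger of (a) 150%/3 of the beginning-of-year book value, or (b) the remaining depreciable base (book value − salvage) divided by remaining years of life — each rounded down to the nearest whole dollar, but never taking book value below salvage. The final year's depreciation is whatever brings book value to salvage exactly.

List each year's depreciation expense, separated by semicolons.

$159,801; $79,900; $58,701

Depreciable base = $319,602 − $21,200 = $298,402.
Year 1: DB = ⌊$319,602 × 150%/3⌋ = $159,801; SL = ⌊$298,402/3⌋ = $99,467 → take DB $159,801. Book value $159,801.
Year 2: DB = ⌊$159,801 × 150%/3⌋ = $79,900; SL = ⌊$138,601/2⌋ = $69,300 → take DB $79,900. Book value $79,901.
Year 3 (final): $79,901 − $21,200 = $58,701. Book value $21,200.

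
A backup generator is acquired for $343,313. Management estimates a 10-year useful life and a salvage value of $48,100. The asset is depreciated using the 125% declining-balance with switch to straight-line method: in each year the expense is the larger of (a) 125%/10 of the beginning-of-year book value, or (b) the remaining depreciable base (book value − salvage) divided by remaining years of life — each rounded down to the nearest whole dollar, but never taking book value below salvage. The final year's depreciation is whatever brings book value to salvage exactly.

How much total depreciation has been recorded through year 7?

$218,640

Depreciable base = $343,313 − $48,100 = $295,213.
Year 1: DB = ⌊$343,313 × 125%/10⌋ = $42,914; SL = ⌊$295,213/10⌋ = $29,521 → take DB $42,914. Book value $300,399.
Year 2: DB = ⌊$300,399 × 125%/10⌋ = $37,549; SL = ⌊$252,299/9⌋ = $28,033 → take DB $37,549. Book value $262,850.
Year 3: DB = ⌊$262,850 × 125%/10⌋ = $32,856; SL = ⌊$214,750/8⌋ = $26,843 → take DB $32,856. Book value $229,994.
Year 4: DB = ⌊$229,994 × 125%/10⌋ = $28,749; SL = ⌊$181,894/7⌋ = $25,984 → take DB $28,749. Book value $201,245.
Year 5: DB = ⌊$201,245 × 125%/10⌋ = $25,155; SL = ⌊$153,145/6⌋ = $25,524 → take SL $25,524. Book value $175,721.
Year 6: DB = ⌊$175,721 × 125%/10⌋ = $21,965; SL = ⌊$127,621/5⌋ = $25,524 → take SL $25,524. Book value $150,197.
Year 7: DB = ⌊$150,197 × 125%/10⌋ = $18,774; SL = ⌊$102,097/4⌋ = $25,524 → take SL $25,524. Book value $124,673.
Accumulated through year 7 = $343,313 − $124,673 = $218,640.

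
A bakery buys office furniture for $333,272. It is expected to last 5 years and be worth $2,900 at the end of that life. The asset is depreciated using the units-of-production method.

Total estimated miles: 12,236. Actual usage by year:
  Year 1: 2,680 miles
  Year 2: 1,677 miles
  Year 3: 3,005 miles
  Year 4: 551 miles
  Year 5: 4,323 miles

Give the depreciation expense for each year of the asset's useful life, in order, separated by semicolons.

Depreciable base = $333,272 − $2,900 = $330,372.
Rate = $330,372 / 12,236 miles = $27 per mile.
Year 1: 2,680 × $27 = $72,360. Book value $260,912.
Year 2: 1,677 × $27 = $45,279. Book value $215,633.
Year 3: 3,005 × $27 = $81,135. Book value $134,498.
Year 4: 551 × $27 = $14,877. Book value $119,621.
Year 5: 4,323 × $27 = $116,721. Book value $2,900.

$72,360; $45,279; $81,135; $14,877; $116,721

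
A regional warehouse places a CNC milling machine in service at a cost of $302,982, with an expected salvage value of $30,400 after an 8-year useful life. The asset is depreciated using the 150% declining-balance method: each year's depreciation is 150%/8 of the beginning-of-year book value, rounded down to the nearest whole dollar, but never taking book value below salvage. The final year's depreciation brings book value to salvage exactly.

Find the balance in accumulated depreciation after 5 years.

$195,697

Depreciable base = $302,982 − $30,400 = $272,582.
Year 1: ⌊$302,982 × 150%/8⌋ = $56,809. Book value $246,173.
Year 2: ⌊$246,173 × 150%/8⌋ = $46,157. Book value $200,016.
Year 3: ⌊$200,016 × 150%/8⌋ = $37,503. Book value $162,513.
Year 4: ⌊$162,513 × 150%/8⌋ = $30,471. Book value $132,042.
Year 5: ⌊$132,042 × 150%/8⌋ = $24,757. Book value $107,285.
Accumulated through year 5 = $302,982 − $107,285 = $195,697.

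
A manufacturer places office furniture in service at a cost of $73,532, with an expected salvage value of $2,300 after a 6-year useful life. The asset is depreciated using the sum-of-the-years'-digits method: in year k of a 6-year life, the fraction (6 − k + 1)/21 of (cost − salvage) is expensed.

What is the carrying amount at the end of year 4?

Depreciable base = $73,532 − $2,300 = $71,232.
Sum of the years' digits = 6+5+4+3+2+1 = 21.
Year 1: $71,232 × 6/21 = $20,352. Book value $53,180.
Year 2: $71,232 × 5/21 = $16,960. Book value $36,220.
Year 3: $71,232 × 4/21 = $13,568. Book value $22,652.
Year 4: $71,232 × 3/21 = $10,176. Book value $12,476.

$12,476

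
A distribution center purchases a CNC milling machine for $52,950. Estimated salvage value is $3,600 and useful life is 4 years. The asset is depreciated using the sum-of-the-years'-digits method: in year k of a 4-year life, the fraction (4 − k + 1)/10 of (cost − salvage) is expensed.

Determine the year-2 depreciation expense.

$14,805

Depreciable base = $52,950 − $3,600 = $49,350.
Sum of the years' digits = 4+3+2+1 = 10.
Year 1: $49,350 × 4/10 = $19,740. Book value $33,210.
Year 2: $49,350 × 3/10 = $14,805. Book value $18,405.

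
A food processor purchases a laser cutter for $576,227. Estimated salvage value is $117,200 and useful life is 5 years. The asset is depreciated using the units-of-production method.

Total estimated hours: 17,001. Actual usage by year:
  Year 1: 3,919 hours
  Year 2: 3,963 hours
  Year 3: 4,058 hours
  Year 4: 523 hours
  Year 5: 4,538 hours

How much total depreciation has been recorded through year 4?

Depreciable base = $576,227 − $117,200 = $459,027.
Rate = $459,027 / 17,001 hours = $27 per hour.
Year 1: 3,919 × $27 = $105,813. Book value $470,414.
Year 2: 3,963 × $27 = $107,001. Book value $363,413.
Year 3: 4,058 × $27 = $109,566. Book value $253,847.
Year 4: 523 × $27 = $14,121. Book value $239,726.
Accumulated through year 4 = $576,227 − $239,726 = $336,501.

$336,501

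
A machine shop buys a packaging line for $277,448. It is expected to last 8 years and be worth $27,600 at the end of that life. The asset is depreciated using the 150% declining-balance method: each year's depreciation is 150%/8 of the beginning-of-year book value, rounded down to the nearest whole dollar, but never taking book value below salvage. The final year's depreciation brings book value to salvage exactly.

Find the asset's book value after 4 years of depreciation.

$120,915

Depreciable base = $277,448 − $27,600 = $249,848.
Year 1: ⌊$277,448 × 150%/8⌋ = $52,021. Book value $225,427.
Year 2: ⌊$225,427 × 150%/8⌋ = $42,267. Book value $183,160.
Year 3: ⌊$183,160 × 150%/8⌋ = $34,342. Book value $148,818.
Year 4: ⌊$148,818 × 150%/8⌋ = $27,903. Book value $120,915.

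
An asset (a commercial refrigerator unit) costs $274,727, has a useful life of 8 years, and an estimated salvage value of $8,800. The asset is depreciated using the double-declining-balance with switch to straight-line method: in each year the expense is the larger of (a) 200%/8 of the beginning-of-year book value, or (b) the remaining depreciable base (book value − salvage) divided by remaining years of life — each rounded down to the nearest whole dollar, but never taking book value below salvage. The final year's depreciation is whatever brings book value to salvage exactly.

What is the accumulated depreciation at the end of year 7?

$247,128

Depreciable base = $274,727 − $8,800 = $265,927.
Year 1: DB = ⌊$274,727 × 200%/8⌋ = $68,681; SL = ⌊$265,927/8⌋ = $33,240 → take DB $68,681. Book value $206,046.
Year 2: DB = ⌊$206,046 × 200%/8⌋ = $51,511; SL = ⌊$197,246/7⌋ = $28,178 → take DB $51,511. Book value $154,535.
Year 3: DB = ⌊$154,535 × 200%/8⌋ = $38,633; SL = ⌊$145,735/6⌋ = $24,289 → take DB $38,633. Book value $115,902.
Year 4: DB = ⌊$115,902 × 200%/8⌋ = $28,975; SL = ⌊$107,102/5⌋ = $21,420 → take DB $28,975. Book value $86,927.
Year 5: DB = ⌊$86,927 × 200%/8⌋ = $21,731; SL = ⌊$78,127/4⌋ = $19,531 → take DB $21,731. Book value $65,196.
Year 6: DB = ⌊$65,196 × 200%/8⌋ = $16,299; SL = ⌊$56,396/3⌋ = $18,798 → take SL $18,798. Book value $46,398.
Year 7: DB = ⌊$46,398 × 200%/8⌋ = $11,599; SL = ⌊$37,598/2⌋ = $18,799 → take SL $18,799. Book value $27,599.
Accumulated through year 7 = $274,727 − $27,599 = $247,128.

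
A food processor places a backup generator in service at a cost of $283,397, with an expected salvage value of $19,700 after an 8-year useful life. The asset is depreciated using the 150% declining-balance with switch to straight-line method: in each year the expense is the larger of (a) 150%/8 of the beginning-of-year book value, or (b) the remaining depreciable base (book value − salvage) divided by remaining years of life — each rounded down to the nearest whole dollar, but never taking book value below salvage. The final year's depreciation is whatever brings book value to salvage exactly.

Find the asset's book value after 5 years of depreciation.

Depreciable base = $283,397 − $19,700 = $263,697.
Year 1: DB = ⌊$283,397 × 150%/8⌋ = $53,136; SL = ⌊$263,697/8⌋ = $32,962 → take DB $53,136. Book value $230,261.
Year 2: DB = ⌊$230,261 × 150%/8⌋ = $43,173; SL = ⌊$210,561/7⌋ = $30,080 → take DB $43,173. Book value $187,088.
Year 3: DB = ⌊$187,088 × 150%/8⌋ = $35,079; SL = ⌊$167,388/6⌋ = $27,898 → take DB $35,079. Book value $152,009.
Year 4: DB = ⌊$152,009 × 150%/8⌋ = $28,501; SL = ⌊$132,309/5⌋ = $26,461 → take DB $28,501. Book value $123,508.
Year 5: DB = ⌊$123,508 × 150%/8⌋ = $23,157; SL = ⌊$103,808/4⌋ = $25,952 → take SL $25,952. Book value $97,556.

$97,556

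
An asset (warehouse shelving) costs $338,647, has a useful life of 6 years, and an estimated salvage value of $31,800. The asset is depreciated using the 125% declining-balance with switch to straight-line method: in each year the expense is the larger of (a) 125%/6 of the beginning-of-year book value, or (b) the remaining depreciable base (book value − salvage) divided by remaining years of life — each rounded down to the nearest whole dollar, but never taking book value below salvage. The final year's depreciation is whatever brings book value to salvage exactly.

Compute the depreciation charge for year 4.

Depreciable base = $338,647 − $31,800 = $306,847.
Year 1: DB = ⌊$338,647 × 125%/6⌋ = $70,551; SL = ⌊$306,847/6⌋ = $51,141 → take DB $70,551. Book value $268,096.
Year 2: DB = ⌊$268,096 × 125%/6⌋ = $55,853; SL = ⌊$236,296/5⌋ = $47,259 → take DB $55,853. Book value $212,243.
Year 3: DB = ⌊$212,243 × 125%/6⌋ = $44,217; SL = ⌊$180,443/4⌋ = $45,110 → take SL $45,110. Book value $167,133.
Year 4: DB = ⌊$167,133 × 125%/6⌋ = $34,819; SL = ⌊$135,333/3⌋ = $45,111 → take SL $45,111. Book value $122,022.

$45,111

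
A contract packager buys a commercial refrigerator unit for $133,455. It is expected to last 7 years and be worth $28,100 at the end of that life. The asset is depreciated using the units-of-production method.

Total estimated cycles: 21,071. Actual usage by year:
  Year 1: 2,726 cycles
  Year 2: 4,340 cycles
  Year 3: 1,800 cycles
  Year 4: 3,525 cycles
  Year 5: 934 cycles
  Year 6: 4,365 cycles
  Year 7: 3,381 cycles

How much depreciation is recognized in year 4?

$17,625

Depreciable base = $133,455 − $28,100 = $105,355.
Rate = $105,355 / 21,071 cycles = $5 per cycle.
Year 1: 2,726 × $5 = $13,630. Book value $119,825.
Year 2: 4,340 × $5 = $21,700. Book value $98,125.
Year 3: 1,800 × $5 = $9,000. Book value $89,125.
Year 4: 3,525 × $5 = $17,625. Book value $71,500.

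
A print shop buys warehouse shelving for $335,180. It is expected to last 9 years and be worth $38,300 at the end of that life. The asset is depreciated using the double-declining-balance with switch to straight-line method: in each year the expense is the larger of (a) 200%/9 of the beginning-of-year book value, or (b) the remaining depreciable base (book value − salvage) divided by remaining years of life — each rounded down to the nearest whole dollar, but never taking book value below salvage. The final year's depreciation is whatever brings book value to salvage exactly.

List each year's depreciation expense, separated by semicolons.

Depreciable base = $335,180 − $38,300 = $296,880.
Year 1: DB = ⌊$335,180 × 200%/9⌋ = $74,484; SL = ⌊$296,880/9⌋ = $32,986 → take DB $74,484. Book value $260,696.
Year 2: DB = ⌊$260,696 × 200%/9⌋ = $57,932; SL = ⌊$222,396/8⌋ = $27,799 → take DB $57,932. Book value $202,764.
Year 3: DB = ⌊$202,764 × 200%/9⌋ = $45,058; SL = ⌊$164,464/7⌋ = $23,494 → take DB $45,058. Book value $157,706.
Year 4: DB = ⌊$157,706 × 200%/9⌋ = $35,045; SL = ⌊$119,406/6⌋ = $19,901 → take DB $35,045. Book value $122,661.
Year 5: DB = ⌊$122,661 × 200%/9⌋ = $27,258; SL = ⌊$84,361/5⌋ = $16,872 → take DB $27,258. Book value $95,403.
Year 6: DB = ⌊$95,403 × 200%/9⌋ = $21,200; SL = ⌊$57,103/4⌋ = $14,275 → take DB $21,200. Book value $74,203.
Year 7: DB = ⌊$74,203 × 200%/9⌋ = $16,489; SL = ⌊$35,903/3⌋ = $11,967 → take DB $16,489. Book value $57,714.
Year 8: DB = ⌊$57,714 × 200%/9⌋ = $12,825; SL = ⌊$19,414/2⌋ = $9,707 → take DB $12,825. Book value $44,889.
Year 9 (final): $44,889 − $38,300 = $6,589. Book value $38,300.

$74,484; $57,932; $45,058; $35,045; $27,258; $21,200; $16,489; $12,825; $6,589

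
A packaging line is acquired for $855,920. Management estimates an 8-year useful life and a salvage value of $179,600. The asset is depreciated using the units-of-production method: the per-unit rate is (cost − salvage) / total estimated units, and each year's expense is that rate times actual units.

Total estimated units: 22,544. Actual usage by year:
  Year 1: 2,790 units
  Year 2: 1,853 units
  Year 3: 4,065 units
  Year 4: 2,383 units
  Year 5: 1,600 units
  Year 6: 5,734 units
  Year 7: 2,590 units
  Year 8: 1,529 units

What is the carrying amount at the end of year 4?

Depreciable base = $855,920 − $179,600 = $676,320.
Rate = $676,320 / 22,544 units = $30 per unit.
Year 1: 2,790 × $30 = $83,700. Book value $772,220.
Year 2: 1,853 × $30 = $55,590. Book value $716,630.
Year 3: 4,065 × $30 = $121,950. Book value $594,680.
Year 4: 2,383 × $30 = $71,490. Book value $523,190.

$523,190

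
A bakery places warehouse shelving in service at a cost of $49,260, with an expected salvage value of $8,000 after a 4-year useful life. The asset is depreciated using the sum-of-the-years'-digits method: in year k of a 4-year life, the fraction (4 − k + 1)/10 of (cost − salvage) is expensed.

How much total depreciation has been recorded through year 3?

Depreciable base = $49,260 − $8,000 = $41,260.
Sum of the years' digits = 4+3+2+1 = 10.
Year 1: $41,260 × 4/10 = $16,504. Book value $32,756.
Year 2: $41,260 × 3/10 = $12,378. Book value $20,378.
Year 3: $41,260 × 2/10 = $8,252. Book value $12,126.
Accumulated through year 3 = $49,260 − $12,126 = $37,134.

$37,134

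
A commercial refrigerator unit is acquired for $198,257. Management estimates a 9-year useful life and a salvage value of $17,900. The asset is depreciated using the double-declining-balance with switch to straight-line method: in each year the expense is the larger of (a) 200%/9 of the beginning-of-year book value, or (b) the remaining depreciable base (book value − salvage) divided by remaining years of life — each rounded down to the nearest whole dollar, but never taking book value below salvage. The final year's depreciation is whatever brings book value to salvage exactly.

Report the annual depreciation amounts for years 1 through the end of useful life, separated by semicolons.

Depreciable base = $198,257 − $17,900 = $180,357.
Year 1: DB = ⌊$198,257 × 200%/9⌋ = $44,057; SL = ⌊$180,357/9⌋ = $20,039 → take DB $44,057. Book value $154,200.
Year 2: DB = ⌊$154,200 × 200%/9⌋ = $34,266; SL = ⌊$136,300/8⌋ = $17,037 → take DB $34,266. Book value $119,934.
Year 3: DB = ⌊$119,934 × 200%/9⌋ = $26,652; SL = ⌊$102,034/7⌋ = $14,576 → take DB $26,652. Book value $93,282.
Year 4: DB = ⌊$93,282 × 200%/9⌋ = $20,729; SL = ⌊$75,382/6⌋ = $12,563 → take DB $20,729. Book value $72,553.
Year 5: DB = ⌊$72,553 × 200%/9⌋ = $16,122; SL = ⌊$54,653/5⌋ = $10,930 → take DB $16,122. Book value $56,431.
Year 6: DB = ⌊$56,431 × 200%/9⌋ = $12,540; SL = ⌊$38,531/4⌋ = $9,632 → take DB $12,540. Book value $43,891.
Year 7: DB = ⌊$43,891 × 200%/9⌋ = $9,753; SL = ⌊$25,991/3⌋ = $8,663 → take DB $9,753. Book value $34,138.
Year 8: DB = ⌊$34,138 × 200%/9⌋ = $7,586; SL = ⌊$16,238/2⌋ = $8,119 → take SL $8,119. Book value $26,019.
Year 9 (final): $26,019 − $17,900 = $8,119. Book value $17,900.

$44,057; $34,266; $26,652; $20,729; $16,122; $12,540; $9,753; $8,119; $8,119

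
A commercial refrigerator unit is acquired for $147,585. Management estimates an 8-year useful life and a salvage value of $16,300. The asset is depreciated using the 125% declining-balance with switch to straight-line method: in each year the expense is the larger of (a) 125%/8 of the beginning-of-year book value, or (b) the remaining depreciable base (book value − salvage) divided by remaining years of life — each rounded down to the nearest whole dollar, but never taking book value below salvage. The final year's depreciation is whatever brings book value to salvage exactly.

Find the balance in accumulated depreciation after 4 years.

$73,403

Depreciable base = $147,585 − $16,300 = $131,285.
Year 1: DB = ⌊$147,585 × 125%/8⌋ = $23,060; SL = ⌊$131,285/8⌋ = $16,410 → take DB $23,060. Book value $124,525.
Year 2: DB = ⌊$124,525 × 125%/8⌋ = $19,457; SL = ⌊$108,225/7⌋ = $15,460 → take DB $19,457. Book value $105,068.
Year 3: DB = ⌊$105,068 × 125%/8⌋ = $16,416; SL = ⌊$88,768/6⌋ = $14,794 → take DB $16,416. Book value $88,652.
Year 4: DB = ⌊$88,652 × 125%/8⌋ = $13,851; SL = ⌊$72,352/5⌋ = $14,470 → take SL $14,470. Book value $74,182.
Accumulated through year 4 = $147,585 − $74,182 = $73,403.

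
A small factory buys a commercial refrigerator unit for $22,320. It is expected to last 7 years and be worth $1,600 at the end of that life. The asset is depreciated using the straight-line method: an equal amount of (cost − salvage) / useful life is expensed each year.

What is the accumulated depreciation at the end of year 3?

$8,880

Depreciable base = $22,320 − $1,600 = $20,720.
Annual expense = $20,720 / 7 = $2,960.
End of year 1: book value $19,360.
End of year 2: book value $16,400.
End of year 3: book value $13,440.
Accumulated through year 3 = $22,320 − $13,440 = $8,880.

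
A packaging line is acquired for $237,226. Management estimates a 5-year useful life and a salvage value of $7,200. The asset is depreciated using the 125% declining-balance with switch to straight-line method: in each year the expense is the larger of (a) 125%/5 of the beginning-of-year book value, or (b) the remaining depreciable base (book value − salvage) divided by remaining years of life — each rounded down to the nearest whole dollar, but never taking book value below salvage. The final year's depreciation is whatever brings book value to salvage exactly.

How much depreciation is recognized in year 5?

Depreciable base = $237,226 − $7,200 = $230,026.
Year 1: DB = ⌊$237,226 × 125%/5⌋ = $59,306; SL = ⌊$230,026/5⌋ = $46,005 → take DB $59,306. Book value $177,920.
Year 2: DB = ⌊$177,920 × 125%/5⌋ = $44,480; SL = ⌊$170,720/4⌋ = $42,680 → take DB $44,480. Book value $133,440.
Year 3: DB = ⌊$133,440 × 125%/5⌋ = $33,360; SL = ⌊$126,240/3⌋ = $42,080 → take SL $42,080. Book value $91,360.
Year 4: DB = ⌊$91,360 × 125%/5⌋ = $22,840; SL = ⌊$84,160/2⌋ = $42,080 → take SL $42,080. Book value $49,280.
Year 5 (final): $49,280 − $7,200 = $42,080. Book value $7,200.

$42,080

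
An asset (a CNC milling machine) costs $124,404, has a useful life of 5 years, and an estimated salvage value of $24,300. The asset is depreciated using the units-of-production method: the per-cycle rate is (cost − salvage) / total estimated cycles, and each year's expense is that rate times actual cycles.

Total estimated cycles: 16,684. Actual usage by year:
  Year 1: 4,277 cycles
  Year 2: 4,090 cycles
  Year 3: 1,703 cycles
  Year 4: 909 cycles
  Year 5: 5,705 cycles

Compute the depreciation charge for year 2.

$24,540

Depreciable base = $124,404 − $24,300 = $100,104.
Rate = $100,104 / 16,684 cycles = $6 per cycle.
Year 1: 4,277 × $6 = $25,662. Book value $98,742.
Year 2: 4,090 × $6 = $24,540. Book value $74,202.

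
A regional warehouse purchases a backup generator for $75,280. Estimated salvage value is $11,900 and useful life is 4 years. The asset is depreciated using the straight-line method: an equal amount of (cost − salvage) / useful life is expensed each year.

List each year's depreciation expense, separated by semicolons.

Depreciable base = $75,280 − $11,900 = $63,380.
Annual expense = $63,380 / 4 = $15,845.
End of year 1: book value $59,435.
End of year 2: book value $43,590.
End of year 3: book value $27,745.
End of year 4: book value $11,900.

$15,845; $15,845; $15,845; $15,845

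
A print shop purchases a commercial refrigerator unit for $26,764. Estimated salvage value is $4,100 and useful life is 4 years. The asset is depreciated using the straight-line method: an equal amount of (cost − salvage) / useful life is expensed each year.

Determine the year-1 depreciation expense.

Depreciable base = $26,764 − $4,100 = $22,664.
Annual expense = $22,664 / 4 = $5,666.

$5,666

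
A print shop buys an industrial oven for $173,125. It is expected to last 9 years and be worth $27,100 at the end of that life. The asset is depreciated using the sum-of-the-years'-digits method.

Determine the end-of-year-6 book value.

$46,570

Depreciable base = $173,125 − $27,100 = $146,025.
Sum of the years' digits = 9+8+7+6+5+4+3+2+1 = 45.
Year 1: $146,025 × 9/45 = $29,205. Book value $143,920.
Year 2: $146,025 × 8/45 = $25,960. Book value $117,960.
Year 3: $146,025 × 7/45 = $22,715. Book value $95,245.
Year 4: $146,025 × 6/45 = $19,470. Book value $75,775.
Year 5: $146,025 × 5/45 = $16,225. Book value $59,550.
Year 6: $146,025 × 4/45 = $12,980. Book value $46,570.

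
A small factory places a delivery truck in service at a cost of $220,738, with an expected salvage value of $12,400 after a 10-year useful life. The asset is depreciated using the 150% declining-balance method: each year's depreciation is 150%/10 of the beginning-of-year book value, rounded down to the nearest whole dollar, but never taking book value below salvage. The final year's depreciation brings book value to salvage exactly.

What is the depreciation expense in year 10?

Depreciable base = $220,738 − $12,400 = $208,338.
Year 1: ⌊$220,738 × 150%/10⌋ = $33,110. Book value $187,628.
Year 2: ⌊$187,628 × 150%/10⌋ = $28,144. Book value $159,484.
Year 3: ⌊$159,484 × 150%/10⌋ = $23,922. Book value $135,562.
Year 4: ⌊$135,562 × 150%/10⌋ = $20,334. Book value $115,228.
Year 5: ⌊$115,228 × 150%/10⌋ = $17,284. Book value $97,944.
Year 6: ⌊$97,944 × 150%/10⌋ = $14,691. Book value $83,253.
Year 7: ⌊$83,253 × 150%/10⌋ = $12,487. Book value $70,766.
Year 8: ⌊$70,766 × 150%/10⌋ = $10,614. Book value $60,152.
Year 9: ⌊$60,152 × 150%/10⌋ = $9,022. Book value $51,130.
Year 10 (final): $51,130 − $12,400 = $38,730. Book value $12,400.

$38,730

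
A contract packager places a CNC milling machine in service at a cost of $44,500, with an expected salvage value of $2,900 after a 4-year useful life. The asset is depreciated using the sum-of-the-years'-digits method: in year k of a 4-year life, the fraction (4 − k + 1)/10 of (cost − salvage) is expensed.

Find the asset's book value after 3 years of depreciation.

$7,060

Depreciable base = $44,500 − $2,900 = $41,600.
Sum of the years' digits = 4+3+2+1 = 10.
Year 1: $41,600 × 4/10 = $16,640. Book value $27,860.
Year 2: $41,600 × 3/10 = $12,480. Book value $15,380.
Year 3: $41,600 × 2/10 = $8,320. Book value $7,060.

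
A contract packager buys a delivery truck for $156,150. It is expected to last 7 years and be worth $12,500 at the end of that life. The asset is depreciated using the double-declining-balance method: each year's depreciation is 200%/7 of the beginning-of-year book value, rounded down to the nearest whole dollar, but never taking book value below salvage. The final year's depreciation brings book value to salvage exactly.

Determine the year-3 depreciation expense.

$22,762

Depreciable base = $156,150 − $12,500 = $143,650.
Year 1: ⌊$156,150 × 200%/7⌋ = $44,614. Book value $111,536.
Year 2: ⌊$111,536 × 200%/7⌋ = $31,867. Book value $79,669.
Year 3: ⌊$79,669 × 200%/7⌋ = $22,762. Book value $56,907.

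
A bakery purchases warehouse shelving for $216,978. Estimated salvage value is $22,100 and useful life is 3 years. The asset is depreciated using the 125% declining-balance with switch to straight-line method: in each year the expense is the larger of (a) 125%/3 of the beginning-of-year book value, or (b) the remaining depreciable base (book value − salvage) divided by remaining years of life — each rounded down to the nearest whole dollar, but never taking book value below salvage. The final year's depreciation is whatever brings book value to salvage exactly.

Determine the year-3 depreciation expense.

$51,734

Depreciable base = $216,978 − $22,100 = $194,878.
Year 1: DB = ⌊$216,978 × 125%/3⌋ = $90,407; SL = ⌊$194,878/3⌋ = $64,959 → take DB $90,407. Book value $126,571.
Year 2: DB = ⌊$126,571 × 125%/3⌋ = $52,737; SL = ⌊$104,471/2⌋ = $52,235 → take DB $52,737. Book value $73,834.
Year 3 (final): $73,834 − $22,100 = $51,734. Book value $22,100.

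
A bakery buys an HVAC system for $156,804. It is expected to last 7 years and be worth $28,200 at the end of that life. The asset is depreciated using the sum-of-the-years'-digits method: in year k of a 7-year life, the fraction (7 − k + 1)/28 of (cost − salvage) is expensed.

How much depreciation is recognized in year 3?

$22,965

Depreciable base = $156,804 − $28,200 = $128,604.
Sum of the years' digits = 7+6+5+4+3+2+1 = 28.
Year 1: $128,604 × 7/28 = $32,151. Book value $124,653.
Year 2: $128,604 × 6/28 = $27,558. Book value $97,095.
Year 3: $128,604 × 5/28 = $22,965. Book value $74,130.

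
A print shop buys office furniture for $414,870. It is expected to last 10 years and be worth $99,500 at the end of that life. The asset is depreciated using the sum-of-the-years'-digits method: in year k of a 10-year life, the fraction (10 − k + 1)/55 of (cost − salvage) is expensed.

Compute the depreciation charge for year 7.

$22,936

Depreciable base = $414,870 − $99,500 = $315,370.
Sum of the years' digits = 10+9+8+7+6+5+4+3+2+1 = 55.
Year 1: $315,370 × 10/55 = $57,340. Book value $357,530.
Year 2: $315,370 × 9/55 = $51,606. Book value $305,924.
Year 3: $315,370 × 8/55 = $45,872. Book value $260,052.
Year 4: $315,370 × 7/55 = $40,138. Book value $219,914.
Year 5: $315,370 × 6/55 = $34,404. Book value $185,510.
Year 6: $315,370 × 5/55 = $28,670. Book value $156,840.
Year 7: $315,370 × 4/55 = $22,936. Book value $133,904.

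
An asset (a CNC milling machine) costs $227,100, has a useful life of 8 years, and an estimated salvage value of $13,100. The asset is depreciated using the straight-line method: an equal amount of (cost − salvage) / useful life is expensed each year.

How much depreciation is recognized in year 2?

Depreciable base = $227,100 − $13,100 = $214,000.
Annual expense = $214,000 / 8 = $26,750.

$26,750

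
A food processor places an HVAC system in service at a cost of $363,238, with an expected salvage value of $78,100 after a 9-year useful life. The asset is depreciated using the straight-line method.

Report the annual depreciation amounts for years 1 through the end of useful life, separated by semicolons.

$31,682; $31,682; $31,682; $31,682; $31,682; $31,682; $31,682; $31,682; $31,682

Depreciable base = $363,238 − $78,100 = $285,138.
Annual expense = $285,138 / 9 = $31,682.
End of year 1: book value $331,556.
End of year 2: book value $299,874.
End of year 3: book value $268,192.
End of year 4: book value $236,510.
End of year 5: book value $204,828.
End of year 6: book value $173,146.
End of year 7: book value $141,464.
End of year 8: book value $109,782.
End of year 9: book value $78,100.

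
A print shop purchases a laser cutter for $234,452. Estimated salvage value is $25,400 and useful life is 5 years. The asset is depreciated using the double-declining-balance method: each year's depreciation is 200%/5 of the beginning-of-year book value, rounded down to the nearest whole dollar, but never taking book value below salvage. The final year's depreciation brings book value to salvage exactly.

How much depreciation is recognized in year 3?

Depreciable base = $234,452 − $25,400 = $209,052.
Year 1: ⌊$234,452 × 200%/5⌋ = $93,780. Book value $140,672.
Year 2: ⌊$140,672 × 200%/5⌋ = $56,268. Book value $84,404.
Year 3: ⌊$84,404 × 200%/5⌋ = $33,761. Book value $50,643.

$33,761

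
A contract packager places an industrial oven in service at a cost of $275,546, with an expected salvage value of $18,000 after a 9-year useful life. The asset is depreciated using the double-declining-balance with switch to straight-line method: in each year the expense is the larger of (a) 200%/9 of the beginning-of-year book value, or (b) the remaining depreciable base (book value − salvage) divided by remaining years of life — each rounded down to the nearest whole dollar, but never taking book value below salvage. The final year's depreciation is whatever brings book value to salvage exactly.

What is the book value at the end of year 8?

Depreciable base = $275,546 − $18,000 = $257,546.
Year 1: DB = ⌊$275,546 × 200%/9⌋ = $61,232; SL = ⌊$257,546/9⌋ = $28,616 → take DB $61,232. Book value $214,314.
Year 2: DB = ⌊$214,314 × 200%/9⌋ = $47,625; SL = ⌊$196,314/8⌋ = $24,539 → take DB $47,625. Book value $166,689.
Year 3: DB = ⌊$166,689 × 200%/9⌋ = $37,042; SL = ⌊$148,689/7⌋ = $21,241 → take DB $37,042. Book value $129,647.
Year 4: DB = ⌊$129,647 × 200%/9⌋ = $28,810; SL = ⌊$111,647/6⌋ = $18,607 → take DB $28,810. Book value $100,837.
Year 5: DB = ⌊$100,837 × 200%/9⌋ = $22,408; SL = ⌊$82,837/5⌋ = $16,567 → take DB $22,408. Book value $78,429.
Year 6: DB = ⌊$78,429 × 200%/9⌋ = $17,428; SL = ⌊$60,429/4⌋ = $15,107 → take DB $17,428. Book value $61,001.
Year 7: DB = ⌊$61,001 × 200%/9⌋ = $13,555; SL = ⌊$43,001/3⌋ = $14,333 → take SL $14,333. Book value $46,668.
Year 8: DB = ⌊$46,668 × 200%/9⌋ = $10,370; SL = ⌊$28,668/2⌋ = $14,334 → take SL $14,334. Book value $32,334.

$32,334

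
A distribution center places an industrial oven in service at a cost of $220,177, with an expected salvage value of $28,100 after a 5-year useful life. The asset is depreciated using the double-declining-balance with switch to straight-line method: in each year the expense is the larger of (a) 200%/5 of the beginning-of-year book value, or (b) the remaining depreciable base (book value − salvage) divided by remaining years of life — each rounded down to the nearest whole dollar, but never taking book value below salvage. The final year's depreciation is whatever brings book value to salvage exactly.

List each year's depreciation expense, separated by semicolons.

Depreciable base = $220,177 − $28,100 = $192,077.
Year 1: DB = ⌊$220,177 × 200%/5⌋ = $88,070; SL = ⌊$192,077/5⌋ = $38,415 → take DB $88,070. Book value $132,107.
Year 2: DB = ⌊$132,107 × 200%/5⌋ = $52,842; SL = ⌊$104,007/4⌋ = $26,001 → take DB $52,842. Book value $79,265.
Year 3: DB = ⌊$79,265 × 200%/5⌋ = $31,706; SL = ⌊$51,165/3⌋ = $17,055 → take DB $31,706. Book value $47,559.
Year 4: DB = ⌊$47,559 × 200%/5⌋ = $19,023; SL = ⌊$19,459/2⌋ = $9,729 → take DB $19,023. Book value $28,536.
Year 5 (final): $28,536 − $28,100 = $436. Book value $28,100.

$88,070; $52,842; $31,706; $19,023; $436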